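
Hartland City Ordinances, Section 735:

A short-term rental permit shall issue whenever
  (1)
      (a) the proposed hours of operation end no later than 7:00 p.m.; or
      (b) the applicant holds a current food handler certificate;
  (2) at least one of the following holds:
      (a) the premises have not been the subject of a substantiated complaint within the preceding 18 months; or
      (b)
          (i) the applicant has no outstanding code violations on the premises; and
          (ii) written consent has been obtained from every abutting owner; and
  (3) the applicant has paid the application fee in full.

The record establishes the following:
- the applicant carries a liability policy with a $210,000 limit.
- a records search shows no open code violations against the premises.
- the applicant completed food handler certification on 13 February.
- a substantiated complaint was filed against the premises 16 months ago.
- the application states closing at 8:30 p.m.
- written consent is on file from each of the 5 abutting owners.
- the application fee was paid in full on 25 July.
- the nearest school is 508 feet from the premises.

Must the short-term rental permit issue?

(a) closes by 7 p.m. — not met.
(b) food handler cert. — met.
(1): F OR T → true.
(a) no complaint in 18 mo. — not satisfied.
(i) no code violations — met.
(ii) all abutters consent — holds.
So (b) is satisfied (T AND T).
So (2) is satisfied (F OR T).
(3) fee paid — holds.
Overall = T AND T AND T = true.

Yes — granted.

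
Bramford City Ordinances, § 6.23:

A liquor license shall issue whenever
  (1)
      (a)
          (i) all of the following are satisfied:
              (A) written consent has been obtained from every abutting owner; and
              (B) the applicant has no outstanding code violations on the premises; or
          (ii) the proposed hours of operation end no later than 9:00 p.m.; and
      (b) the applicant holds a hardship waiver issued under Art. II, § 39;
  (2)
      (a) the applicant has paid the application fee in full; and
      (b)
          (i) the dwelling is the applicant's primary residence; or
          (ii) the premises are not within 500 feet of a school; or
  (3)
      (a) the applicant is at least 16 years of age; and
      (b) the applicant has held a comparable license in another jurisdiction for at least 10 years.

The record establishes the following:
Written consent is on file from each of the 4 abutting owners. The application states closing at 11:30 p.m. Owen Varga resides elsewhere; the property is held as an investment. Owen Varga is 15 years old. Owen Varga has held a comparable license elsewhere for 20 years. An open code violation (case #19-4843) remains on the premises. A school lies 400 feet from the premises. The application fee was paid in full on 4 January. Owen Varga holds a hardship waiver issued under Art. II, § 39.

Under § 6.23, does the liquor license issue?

No — denied.

(A) all abutters consent — satisfied.
(B) no code violations — not met.
(i) = T AND F = false.
(ii) closes by 9 p.m. — not satisfied.
(a): F OR F → false.
(b) hardship waiver — satisfied.
(1) = F AND T = false.
(a) fee paid — satisfied.
(i) primary residence — not satisfied.
(ii) ≥500 ft from school — not met.
(b) = F OR F = false.
(2): T AND F → false.
(a) age ≥ 16 — fails.
(b) prior license ≥ 10 yr — satisfied.
(3) = F AND T = false.
Overall = F OR F OR F = false.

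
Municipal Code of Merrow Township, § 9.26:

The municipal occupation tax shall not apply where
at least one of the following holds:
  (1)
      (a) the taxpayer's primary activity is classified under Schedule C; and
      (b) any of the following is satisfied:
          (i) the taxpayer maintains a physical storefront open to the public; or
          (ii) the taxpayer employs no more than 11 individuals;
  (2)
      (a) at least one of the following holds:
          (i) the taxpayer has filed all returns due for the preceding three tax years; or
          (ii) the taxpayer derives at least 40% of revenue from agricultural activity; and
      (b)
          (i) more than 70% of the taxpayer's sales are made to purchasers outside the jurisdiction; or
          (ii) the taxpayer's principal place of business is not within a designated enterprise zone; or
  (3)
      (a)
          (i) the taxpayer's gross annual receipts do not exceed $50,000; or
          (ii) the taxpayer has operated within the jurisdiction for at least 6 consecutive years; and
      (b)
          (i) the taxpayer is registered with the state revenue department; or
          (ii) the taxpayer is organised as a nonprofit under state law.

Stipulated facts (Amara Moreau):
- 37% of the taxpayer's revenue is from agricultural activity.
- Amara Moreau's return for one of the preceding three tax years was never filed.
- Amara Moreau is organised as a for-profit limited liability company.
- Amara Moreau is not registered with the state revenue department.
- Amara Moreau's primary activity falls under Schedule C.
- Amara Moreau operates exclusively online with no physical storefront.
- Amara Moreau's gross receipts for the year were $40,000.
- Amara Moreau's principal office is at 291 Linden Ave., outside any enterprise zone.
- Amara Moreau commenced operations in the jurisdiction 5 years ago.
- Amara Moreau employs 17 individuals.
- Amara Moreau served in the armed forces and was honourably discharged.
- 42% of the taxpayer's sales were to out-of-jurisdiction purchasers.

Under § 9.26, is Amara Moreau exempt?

No — not exempt.

(a) Schedule C activity — met.
(i) has storefront — fails.
(ii) ≤ 11 employees — not met.
So (b) is not satisfied (F OR F).
So (1) is not satisfied (T AND F).
(i) returns current — not met.
(ii) ≥40% agricultural — fails.
So (a) is not satisfied (F OR F).
(i) >70% out-of-jur. sales — not satisfied.
(ii) not (in enterprise zone) — holds.
(b): F OR T → true.
(2) = F AND T = false.
(i) receipts ≤ $50,000 — met.
(ii) ≥ 6 yrs in jurisdiction — not satisfied.
(a) = T OR F = true.
(i) state-registered — not satisfied.
(ii) nonprofit — fails.
(b): F OR F → false.
(3) = T AND F = false.
So Overall is not satisfied (F OR F OR F).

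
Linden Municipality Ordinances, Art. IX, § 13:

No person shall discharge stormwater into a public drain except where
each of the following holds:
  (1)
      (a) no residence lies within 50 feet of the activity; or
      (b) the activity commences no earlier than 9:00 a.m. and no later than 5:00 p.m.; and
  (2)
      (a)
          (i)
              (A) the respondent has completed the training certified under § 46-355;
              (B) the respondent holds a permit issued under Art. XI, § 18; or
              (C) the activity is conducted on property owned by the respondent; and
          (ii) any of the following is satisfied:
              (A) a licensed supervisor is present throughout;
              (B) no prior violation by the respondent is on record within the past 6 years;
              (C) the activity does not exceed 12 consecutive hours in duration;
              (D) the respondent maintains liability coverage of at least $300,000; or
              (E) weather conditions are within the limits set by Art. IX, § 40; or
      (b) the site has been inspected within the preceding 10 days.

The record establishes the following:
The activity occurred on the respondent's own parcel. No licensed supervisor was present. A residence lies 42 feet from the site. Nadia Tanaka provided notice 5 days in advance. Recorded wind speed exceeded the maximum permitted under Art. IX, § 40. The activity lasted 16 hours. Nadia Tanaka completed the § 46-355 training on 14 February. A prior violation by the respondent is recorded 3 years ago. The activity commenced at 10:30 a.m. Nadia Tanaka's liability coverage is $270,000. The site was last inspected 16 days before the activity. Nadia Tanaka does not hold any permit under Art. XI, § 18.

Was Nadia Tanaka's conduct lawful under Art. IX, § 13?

(a) no residence in 50 ft — not met.
(b) start within hours — satisfied.
(1) = F OR T = true.
(A) training certified — satisfied.
(B) holds permit — not met.
(C) own property — holds.
(i) = T OR F OR T = true.
(A) supervisor present — not satisfied.
(B) no prior violation — not satisfied.
(C) ≤ 12 hrs duration — not met.
(D) coverage ≥ $300,000 — not satisfied.
(E) weather ok — fails.
So (ii) is not satisfied (F OR F OR F OR F OR F).
(a) = T AND F = false.
(b) site inspected — not met.
(2) = F OR F = false.
Overall: T AND F → false.

No — unlawful.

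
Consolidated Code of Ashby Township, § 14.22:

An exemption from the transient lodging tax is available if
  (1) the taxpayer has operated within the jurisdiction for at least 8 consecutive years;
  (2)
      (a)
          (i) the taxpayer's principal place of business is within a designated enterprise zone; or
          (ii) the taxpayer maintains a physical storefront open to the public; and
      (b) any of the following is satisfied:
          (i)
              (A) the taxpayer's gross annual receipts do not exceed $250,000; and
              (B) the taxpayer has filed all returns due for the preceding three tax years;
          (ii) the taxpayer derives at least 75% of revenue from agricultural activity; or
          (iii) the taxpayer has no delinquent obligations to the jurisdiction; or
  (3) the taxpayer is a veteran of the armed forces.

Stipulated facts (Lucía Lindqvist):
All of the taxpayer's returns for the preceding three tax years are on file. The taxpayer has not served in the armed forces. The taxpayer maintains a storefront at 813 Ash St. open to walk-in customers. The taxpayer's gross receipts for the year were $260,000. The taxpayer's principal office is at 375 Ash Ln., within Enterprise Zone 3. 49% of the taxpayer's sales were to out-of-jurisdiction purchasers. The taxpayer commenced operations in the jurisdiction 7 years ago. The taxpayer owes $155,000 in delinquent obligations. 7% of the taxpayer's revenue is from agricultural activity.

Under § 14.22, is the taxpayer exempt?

(1) ≥ 8 yrs in jurisdiction — not met.
(i) in enterprise zone — satisfied.
(ii) has storefront — satisfied.
(a): T OR T → true.
(A) receipts ≤ $250,000 — fails.
(B) returns current — satisfied.
(i) = F AND T = false.
(ii) ≥75% agricultural — not satisfied.
(iii) no delinquency — not met.
So (b) is not satisfied (F OR F OR F).
(2) = T AND F = false.
(3) veteran — not satisfied.
So Overall is not satisfied (F OR F OR F).

No — not exempt.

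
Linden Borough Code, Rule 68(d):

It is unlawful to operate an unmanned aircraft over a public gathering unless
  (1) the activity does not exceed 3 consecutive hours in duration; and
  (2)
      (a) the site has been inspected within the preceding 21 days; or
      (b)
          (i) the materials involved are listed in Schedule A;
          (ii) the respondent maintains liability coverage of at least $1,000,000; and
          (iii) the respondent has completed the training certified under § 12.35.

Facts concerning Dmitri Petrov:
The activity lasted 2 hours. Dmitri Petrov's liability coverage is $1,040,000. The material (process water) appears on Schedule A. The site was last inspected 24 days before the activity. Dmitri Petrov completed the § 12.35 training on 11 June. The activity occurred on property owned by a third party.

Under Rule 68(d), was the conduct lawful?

Yes — lawful.

(1) ≤ 3 hrs duration — met.
(a) site inspected — fails.
(i) Schedule A material — holds.
(ii) coverage ≥ $1,000,000 — satisfied.
(iii) training certified — satisfied.
(b) = T AND T AND T = true.
(2) = F OR T = true.
So Overall is satisfied (T AND T).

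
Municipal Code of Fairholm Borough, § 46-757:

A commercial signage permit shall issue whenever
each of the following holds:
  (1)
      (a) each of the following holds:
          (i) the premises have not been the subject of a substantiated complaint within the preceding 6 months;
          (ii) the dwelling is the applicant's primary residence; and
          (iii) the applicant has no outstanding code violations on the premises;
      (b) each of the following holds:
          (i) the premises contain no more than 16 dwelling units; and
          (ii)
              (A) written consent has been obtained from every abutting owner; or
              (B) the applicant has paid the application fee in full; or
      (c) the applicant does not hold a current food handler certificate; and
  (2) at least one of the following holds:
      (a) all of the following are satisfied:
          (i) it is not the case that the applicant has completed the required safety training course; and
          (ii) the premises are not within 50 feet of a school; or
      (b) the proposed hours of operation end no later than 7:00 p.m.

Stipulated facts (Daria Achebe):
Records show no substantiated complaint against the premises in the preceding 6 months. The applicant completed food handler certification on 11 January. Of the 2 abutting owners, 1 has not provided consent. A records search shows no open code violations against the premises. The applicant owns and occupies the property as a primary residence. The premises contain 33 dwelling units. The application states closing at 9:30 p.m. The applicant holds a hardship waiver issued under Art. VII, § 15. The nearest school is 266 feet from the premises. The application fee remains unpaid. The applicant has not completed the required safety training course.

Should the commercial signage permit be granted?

(i) no complaint in 6 mo. — satisfied.
(ii) primary residence — met.
(iii) no code violations — holds.
So (a) is satisfied (T AND T AND T).
(i) ≤ 16 units — fails.
(A) all abutters consent — not satisfied.
(B) fee paid — not met.
So (ii) is not satisfied (F OR F).
(b) = F AND F = false.
(c) not (food handler cert.) — not met.
(1) = T OR F OR F = true.
(i) not (safety training) — satisfied.
(ii) ≥50 ft from school — met.
So (a) is satisfied (T AND T).
(b) closes by 7 p.m. — not met.
(2) = T OR F = true.
Overall: T AND T → true.

Yes — granted.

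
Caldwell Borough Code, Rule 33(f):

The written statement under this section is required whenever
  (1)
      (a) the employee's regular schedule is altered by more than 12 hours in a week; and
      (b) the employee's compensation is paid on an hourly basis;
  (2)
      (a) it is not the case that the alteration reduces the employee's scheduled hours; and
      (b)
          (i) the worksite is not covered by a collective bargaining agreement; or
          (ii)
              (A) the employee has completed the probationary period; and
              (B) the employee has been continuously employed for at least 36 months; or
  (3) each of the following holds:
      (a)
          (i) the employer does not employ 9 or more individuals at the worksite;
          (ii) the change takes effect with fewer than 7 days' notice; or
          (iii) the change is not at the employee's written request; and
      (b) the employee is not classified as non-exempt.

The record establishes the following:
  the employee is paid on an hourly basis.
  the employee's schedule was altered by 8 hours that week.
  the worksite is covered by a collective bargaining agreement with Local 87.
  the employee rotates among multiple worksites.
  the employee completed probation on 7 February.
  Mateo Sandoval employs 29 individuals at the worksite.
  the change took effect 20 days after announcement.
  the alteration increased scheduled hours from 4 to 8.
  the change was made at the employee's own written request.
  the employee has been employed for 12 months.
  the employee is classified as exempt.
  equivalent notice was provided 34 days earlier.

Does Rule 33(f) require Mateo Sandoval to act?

(a) schedule shift > 12h — fails.
(b) hourly-paid — satisfied.
(1) = F AND T = false.
(a) not (hours reduced) — satisfied.
(i) no CBA — not met.
(A) past probation — met.
(B) tenure ≥ 36 mo. — fails.
(ii) = T AND F = false.
So (b) is not satisfied (F OR F).
So (2) is not satisfied (T AND F).
(i) not (≥ 9 at site) — not met.
(ii) < 7 days' notice — not met.
(iii) not employee-requested — fails.
So (a) is not satisfied (F OR F OR F).
(b) not (non-exempt) — met.
(3): F AND T → false.
Overall = F OR F OR F = false.

No — not required.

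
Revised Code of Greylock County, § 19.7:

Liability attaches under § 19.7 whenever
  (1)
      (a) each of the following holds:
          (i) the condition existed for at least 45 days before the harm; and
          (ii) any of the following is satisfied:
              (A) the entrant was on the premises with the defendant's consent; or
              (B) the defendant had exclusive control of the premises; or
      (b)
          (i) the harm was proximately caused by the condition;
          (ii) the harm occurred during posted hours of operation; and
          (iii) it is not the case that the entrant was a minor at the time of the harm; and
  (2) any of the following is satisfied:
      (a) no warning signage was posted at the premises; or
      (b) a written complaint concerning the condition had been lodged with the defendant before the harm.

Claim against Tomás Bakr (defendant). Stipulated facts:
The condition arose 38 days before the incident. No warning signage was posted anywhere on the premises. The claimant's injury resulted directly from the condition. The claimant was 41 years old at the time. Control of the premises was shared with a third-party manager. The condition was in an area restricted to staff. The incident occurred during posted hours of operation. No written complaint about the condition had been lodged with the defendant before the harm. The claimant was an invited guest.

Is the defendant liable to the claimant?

(i) condition ≥45 days old — not satisfied.
(A) consent to enter — satisfied.
(B) exclusive control — not satisfied.
(ii): T OR F → true.
(a) = F AND T = false.
(i) proximate cause — satisfied.
(ii) during posted hours — satisfied.
(iii) not (entrant a minor) — met.
(b) = T AND T AND T = true.
(1): F OR T → true.
(a) no signage posted — holds.
(b) complaint lodged — not satisfied.
So (2) is satisfied (T OR F).
Overall: T AND T → true.

Yes — liable.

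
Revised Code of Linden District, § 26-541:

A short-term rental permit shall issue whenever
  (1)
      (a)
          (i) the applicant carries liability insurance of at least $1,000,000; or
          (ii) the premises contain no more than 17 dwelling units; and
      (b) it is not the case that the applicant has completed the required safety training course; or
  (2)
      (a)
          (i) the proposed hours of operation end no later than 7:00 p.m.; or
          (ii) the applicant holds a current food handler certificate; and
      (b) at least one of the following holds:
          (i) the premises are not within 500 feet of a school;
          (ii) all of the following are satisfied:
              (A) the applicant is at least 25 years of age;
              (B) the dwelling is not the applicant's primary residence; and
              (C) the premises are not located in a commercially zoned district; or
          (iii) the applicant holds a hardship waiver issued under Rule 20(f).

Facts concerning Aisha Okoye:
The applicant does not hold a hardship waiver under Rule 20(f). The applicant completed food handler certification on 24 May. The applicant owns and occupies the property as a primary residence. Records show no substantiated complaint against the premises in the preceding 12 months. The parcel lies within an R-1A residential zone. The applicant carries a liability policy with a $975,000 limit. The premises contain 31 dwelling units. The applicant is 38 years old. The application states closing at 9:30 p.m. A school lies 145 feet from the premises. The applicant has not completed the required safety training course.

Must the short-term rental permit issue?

No — denied.

(i) insurance ≥ $1,000,000 — not satisfied.
(ii) ≤ 17 units — not satisfied.
(a): F OR F → false.
(b) not (safety training) — met.
(1): F AND T → false.
(i) closes by 7 p.m. — not met.
(ii) food handler cert. — satisfied.
(a) = F OR T = true.
(i) ≥500 ft from school — fails.
(A) age ≥ 25 — satisfied.
(B) not (primary residence) — fails.
(C) not (commercially zoned) — holds.
(ii) = T AND F AND T = false.
(iii) hardship waiver — fails.
So (b) is not satisfied (F OR F OR F).
(2): T AND F → false.
So Overall is not satisfied (F OR F).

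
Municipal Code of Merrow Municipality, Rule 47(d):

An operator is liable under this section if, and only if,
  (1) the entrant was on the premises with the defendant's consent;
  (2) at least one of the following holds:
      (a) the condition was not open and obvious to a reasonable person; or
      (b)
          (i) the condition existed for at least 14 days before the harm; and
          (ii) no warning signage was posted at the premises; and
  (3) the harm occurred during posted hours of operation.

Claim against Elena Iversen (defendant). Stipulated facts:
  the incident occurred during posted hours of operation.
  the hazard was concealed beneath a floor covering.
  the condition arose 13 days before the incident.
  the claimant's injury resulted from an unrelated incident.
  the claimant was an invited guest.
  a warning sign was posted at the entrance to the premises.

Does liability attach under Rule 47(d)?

Yes — liable.

(1) consent to enter — holds.
(a) not open/obvious — met.
(i) condition ≥14 days old — not met.
(ii) no signage posted — not satisfied.
(b): F AND F → false.
(2): T OR F → true.
(3) during posted hours — satisfied.
Overall: T AND T AND T → true.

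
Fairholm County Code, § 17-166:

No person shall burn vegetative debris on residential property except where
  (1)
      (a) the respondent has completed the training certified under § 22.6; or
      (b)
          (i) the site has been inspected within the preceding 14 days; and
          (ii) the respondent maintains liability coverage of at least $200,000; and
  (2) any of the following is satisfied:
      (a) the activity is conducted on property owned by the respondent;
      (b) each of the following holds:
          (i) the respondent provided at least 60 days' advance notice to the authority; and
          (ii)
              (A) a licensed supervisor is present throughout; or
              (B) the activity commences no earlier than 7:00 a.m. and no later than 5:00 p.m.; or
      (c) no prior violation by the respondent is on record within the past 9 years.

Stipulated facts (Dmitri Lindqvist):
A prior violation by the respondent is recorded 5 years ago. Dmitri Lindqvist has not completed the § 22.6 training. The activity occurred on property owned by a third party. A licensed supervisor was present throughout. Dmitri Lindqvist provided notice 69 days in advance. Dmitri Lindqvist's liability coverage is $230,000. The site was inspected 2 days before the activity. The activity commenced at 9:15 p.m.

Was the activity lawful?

(a) training certified — fails.
(i) site inspected — satisfied.
(ii) coverage ≥ $200,000 — met.
So (b) is satisfied (T AND T).
(1): F OR T → true.
(a) own property — not met.
(i) ≥60 days' notice — satisfied.
(A) supervisor present — satisfied.
(B) start within hours — fails.
(ii): T OR F → true.
(b) = T AND T = true.
(c) no prior violation — not met.
So (2) is satisfied (F OR T OR F).
Overall = T AND T = true.

Yes — lawful.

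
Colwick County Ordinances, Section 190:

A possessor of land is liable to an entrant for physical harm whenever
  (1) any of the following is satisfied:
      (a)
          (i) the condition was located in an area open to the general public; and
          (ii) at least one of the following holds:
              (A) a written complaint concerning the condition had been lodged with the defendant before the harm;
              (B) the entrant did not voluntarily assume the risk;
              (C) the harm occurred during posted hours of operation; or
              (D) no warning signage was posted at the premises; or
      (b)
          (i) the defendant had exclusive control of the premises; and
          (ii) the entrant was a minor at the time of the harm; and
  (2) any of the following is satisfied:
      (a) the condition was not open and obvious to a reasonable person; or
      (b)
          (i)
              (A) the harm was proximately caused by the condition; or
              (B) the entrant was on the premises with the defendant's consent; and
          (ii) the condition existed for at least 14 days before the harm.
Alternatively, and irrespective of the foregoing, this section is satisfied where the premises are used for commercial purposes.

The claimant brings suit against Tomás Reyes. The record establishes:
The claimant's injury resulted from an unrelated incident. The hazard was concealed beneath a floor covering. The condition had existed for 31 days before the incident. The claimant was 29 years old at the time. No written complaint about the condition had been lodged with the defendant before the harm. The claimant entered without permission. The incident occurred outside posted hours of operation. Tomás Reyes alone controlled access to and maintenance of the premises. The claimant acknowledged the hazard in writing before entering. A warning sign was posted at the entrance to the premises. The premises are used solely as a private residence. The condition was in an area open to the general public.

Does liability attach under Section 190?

(i) public area — met.
(A) complaint lodged — not met.
(B) no assumed risk — not satisfied.
(C) during posted hours — not satisfied.
(D) no signage posted — not satisfied.
So (ii) is not satisfied (F OR F OR F OR F).
(a) = T AND F = false.
(i) exclusive control — met.
(ii) entrant a minor — not satisfied.
So (b) is not satisfied (T AND F).
(1) = F OR F = false.
(a) not open/obvious — holds.
(A) proximate cause — not met.
(B) consent to enter — not satisfied.
(i) = F OR F = false.
(ii) condition ≥14 days old — satisfied.
So (b) is not satisfied (F AND T).
(2) = T OR F = true.
Overall = F AND T = false.
Exception (commercial use) — not satisfied.
Result: main false OR exception false → false.

No — not liable.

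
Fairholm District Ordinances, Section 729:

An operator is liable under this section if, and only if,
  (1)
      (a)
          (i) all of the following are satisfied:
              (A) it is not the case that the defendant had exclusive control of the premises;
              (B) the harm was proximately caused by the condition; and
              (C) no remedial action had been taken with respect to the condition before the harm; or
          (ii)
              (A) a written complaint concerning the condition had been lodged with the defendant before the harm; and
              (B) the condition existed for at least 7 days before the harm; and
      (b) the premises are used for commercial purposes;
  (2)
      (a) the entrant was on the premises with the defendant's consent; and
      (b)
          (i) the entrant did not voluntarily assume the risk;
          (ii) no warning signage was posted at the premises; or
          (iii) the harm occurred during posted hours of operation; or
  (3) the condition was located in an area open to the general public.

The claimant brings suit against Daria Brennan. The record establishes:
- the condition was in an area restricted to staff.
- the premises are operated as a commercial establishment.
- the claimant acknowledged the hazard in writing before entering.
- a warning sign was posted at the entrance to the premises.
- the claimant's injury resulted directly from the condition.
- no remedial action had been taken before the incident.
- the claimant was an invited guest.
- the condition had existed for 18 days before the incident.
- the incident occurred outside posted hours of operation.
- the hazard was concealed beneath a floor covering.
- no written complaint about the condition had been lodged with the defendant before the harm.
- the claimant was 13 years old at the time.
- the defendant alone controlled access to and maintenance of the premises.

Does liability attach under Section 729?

(A) not (exclusive control) — fails.
(B) proximate cause — met.
(C) no remedial action — met.
(i) = F AND T AND T = false.
(A) complaint lodged — not met.
(B) condition ≥7 days old — holds.
(ii) = F AND T = false.
So (a) is not satisfied (F OR F).
(b) commercial use — met.
(1): F AND T → false.
(a) consent to enter — satisfied.
(i) no assumed risk — fails.
(ii) no signage posted — not met.
(iii) during posted hours — fails.
So (b) is not satisfied (F OR F OR F).
(2) = T AND F = false.
(3) public area — not met.
Overall = F OR F OR F = false.

No — not liable.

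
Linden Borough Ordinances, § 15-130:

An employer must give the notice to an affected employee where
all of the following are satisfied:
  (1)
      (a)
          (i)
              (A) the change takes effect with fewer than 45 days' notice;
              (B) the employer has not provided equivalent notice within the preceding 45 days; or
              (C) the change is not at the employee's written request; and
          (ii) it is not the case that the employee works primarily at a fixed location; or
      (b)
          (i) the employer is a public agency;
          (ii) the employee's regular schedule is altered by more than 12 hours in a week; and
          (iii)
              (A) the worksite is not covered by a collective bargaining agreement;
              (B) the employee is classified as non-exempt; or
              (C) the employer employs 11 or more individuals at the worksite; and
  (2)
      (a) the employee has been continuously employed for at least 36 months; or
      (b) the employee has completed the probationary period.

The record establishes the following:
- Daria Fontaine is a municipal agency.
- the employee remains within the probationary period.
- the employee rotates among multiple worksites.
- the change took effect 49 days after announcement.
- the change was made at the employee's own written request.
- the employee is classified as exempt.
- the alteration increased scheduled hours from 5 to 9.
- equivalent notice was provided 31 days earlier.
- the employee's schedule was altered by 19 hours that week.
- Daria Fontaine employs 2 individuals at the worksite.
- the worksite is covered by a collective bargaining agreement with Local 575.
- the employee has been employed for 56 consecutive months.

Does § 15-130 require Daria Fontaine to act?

No — not required.

(A) < 45 days' notice — fails.
(B) no recent notice — fails.
(C) not employee-requested — fails.
So (i) is not satisfied (F OR F OR F).
(ii) not (fixed location) — holds.
(a): F AND T → false.
(i) public agency — met.
(ii) schedule shift > 12h — met.
(A) no CBA — not met.
(B) non-exempt — not met.
(C) ≥ 11 at site — not met.
So (iii) is not satisfied (F OR F OR F).
So (b) is not satisfied (T AND T AND F).
So (1) is not satisfied (F OR F).
(a) tenure ≥ 36 mo. — satisfied.
(b) past probation — not met.
So (2) is satisfied (T OR F).
Overall: F AND T → false.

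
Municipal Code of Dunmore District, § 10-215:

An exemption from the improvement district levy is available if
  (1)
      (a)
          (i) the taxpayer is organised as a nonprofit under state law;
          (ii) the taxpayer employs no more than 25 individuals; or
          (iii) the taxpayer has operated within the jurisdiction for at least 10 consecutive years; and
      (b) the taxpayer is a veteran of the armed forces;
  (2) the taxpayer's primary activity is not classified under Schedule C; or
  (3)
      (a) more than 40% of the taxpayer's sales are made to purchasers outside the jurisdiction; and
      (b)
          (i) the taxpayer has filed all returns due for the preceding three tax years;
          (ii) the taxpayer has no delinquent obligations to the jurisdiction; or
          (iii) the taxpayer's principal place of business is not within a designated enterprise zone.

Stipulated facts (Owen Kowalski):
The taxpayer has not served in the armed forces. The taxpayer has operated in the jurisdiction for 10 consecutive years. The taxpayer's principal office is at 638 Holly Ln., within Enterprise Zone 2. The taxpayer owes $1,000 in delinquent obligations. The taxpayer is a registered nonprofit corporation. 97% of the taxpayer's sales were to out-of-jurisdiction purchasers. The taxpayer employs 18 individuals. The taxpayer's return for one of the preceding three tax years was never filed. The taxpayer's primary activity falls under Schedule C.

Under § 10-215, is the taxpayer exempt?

(i) nonprofit — satisfied.
(ii) ≤ 25 employees — met.
(iii) ≥ 10 yrs in jurisdiction — holds.
So (a) is satisfied (T OR T OR T).
(b) veteran — fails.
(1) = T AND F = false.
(2) not (Schedule C activity) — not satisfied.
(a) >40% out-of-jur. sales — satisfied.
(i) returns current — not satisfied.
(ii) no delinquency — not met.
(iii) not (in enterprise zone) — not satisfied.
(b): F OR F OR F → false.
So (3) is not satisfied (T AND F).
Overall = F OR F OR F = false.

No — not exempt.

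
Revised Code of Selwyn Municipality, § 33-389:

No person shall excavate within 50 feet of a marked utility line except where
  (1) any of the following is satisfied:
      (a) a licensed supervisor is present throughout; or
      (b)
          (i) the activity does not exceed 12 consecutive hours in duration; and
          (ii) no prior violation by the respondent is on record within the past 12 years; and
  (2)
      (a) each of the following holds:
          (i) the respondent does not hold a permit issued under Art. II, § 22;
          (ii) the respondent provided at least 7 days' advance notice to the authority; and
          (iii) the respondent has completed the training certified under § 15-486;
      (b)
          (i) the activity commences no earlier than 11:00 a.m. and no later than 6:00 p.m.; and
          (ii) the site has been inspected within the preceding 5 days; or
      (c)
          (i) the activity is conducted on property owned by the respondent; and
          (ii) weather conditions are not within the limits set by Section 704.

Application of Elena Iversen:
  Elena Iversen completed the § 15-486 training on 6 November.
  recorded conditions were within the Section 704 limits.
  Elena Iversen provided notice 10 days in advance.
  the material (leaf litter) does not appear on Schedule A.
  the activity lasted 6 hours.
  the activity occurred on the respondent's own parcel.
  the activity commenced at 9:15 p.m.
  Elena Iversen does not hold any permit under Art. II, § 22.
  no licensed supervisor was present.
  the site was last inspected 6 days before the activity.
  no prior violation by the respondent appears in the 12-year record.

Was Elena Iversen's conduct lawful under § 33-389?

(a) supervisor present — not met.
(i) ≤ 12 hrs duration — satisfied.
(ii) no prior violation — met.
(b) = T AND T = true.
So (1) is satisfied (F OR T).
(i) not (holds permit) — holds.
(ii) ≥7 days' notice — holds.
(iii) training certified — holds.
(a) = T AND T AND T = true.
(i) start within hours — fails.
(ii) site inspected — fails.
(b): F AND F → false.
(i) own property — met.
(ii) not (weather ok) — not met.
So (c) is not satisfied (T AND F).
(2): T OR F OR F → true.
Overall: T AND T → true.

Yes — lawful.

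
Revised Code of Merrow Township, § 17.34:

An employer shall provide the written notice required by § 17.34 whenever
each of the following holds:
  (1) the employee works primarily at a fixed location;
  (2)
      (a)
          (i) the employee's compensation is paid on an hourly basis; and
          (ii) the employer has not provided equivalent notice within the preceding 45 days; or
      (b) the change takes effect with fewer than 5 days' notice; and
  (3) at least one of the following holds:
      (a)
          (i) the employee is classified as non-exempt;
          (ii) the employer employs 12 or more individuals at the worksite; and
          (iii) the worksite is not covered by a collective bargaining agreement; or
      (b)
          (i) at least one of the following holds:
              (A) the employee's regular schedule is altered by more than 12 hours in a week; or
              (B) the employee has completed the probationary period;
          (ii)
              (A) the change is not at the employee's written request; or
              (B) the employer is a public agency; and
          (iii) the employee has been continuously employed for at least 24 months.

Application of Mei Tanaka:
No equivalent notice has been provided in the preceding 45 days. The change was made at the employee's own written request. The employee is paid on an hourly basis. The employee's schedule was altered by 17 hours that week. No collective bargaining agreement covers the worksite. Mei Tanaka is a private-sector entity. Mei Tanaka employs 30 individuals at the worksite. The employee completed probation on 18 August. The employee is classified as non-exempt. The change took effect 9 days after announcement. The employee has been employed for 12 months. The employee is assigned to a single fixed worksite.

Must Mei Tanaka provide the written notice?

Yes — required.

(1) fixed location — met.
(i) hourly-paid — satisfied.
(ii) no recent notice — satisfied.
(a): T AND T → true.
(b) < 5 days' notice — fails.
So (2) is satisfied (T OR F).
(i) non-exempt — satisfied.
(ii) ≥ 12 at site — holds.
(iii) no CBA — met.
(a) = T AND T AND T = true.
(A) schedule shift > 12h — satisfied.
(B) past probation — holds.
(i) = T OR T = true.
(A) not employee-requested — fails.
(B) public agency — not met.
(ii): F OR F → false.
(iii) tenure ≥ 24 mo. — not satisfied.
(b): T AND F AND F → false.
So (3) is satisfied (T OR F).
So Overall is satisfied (T AND T AND T).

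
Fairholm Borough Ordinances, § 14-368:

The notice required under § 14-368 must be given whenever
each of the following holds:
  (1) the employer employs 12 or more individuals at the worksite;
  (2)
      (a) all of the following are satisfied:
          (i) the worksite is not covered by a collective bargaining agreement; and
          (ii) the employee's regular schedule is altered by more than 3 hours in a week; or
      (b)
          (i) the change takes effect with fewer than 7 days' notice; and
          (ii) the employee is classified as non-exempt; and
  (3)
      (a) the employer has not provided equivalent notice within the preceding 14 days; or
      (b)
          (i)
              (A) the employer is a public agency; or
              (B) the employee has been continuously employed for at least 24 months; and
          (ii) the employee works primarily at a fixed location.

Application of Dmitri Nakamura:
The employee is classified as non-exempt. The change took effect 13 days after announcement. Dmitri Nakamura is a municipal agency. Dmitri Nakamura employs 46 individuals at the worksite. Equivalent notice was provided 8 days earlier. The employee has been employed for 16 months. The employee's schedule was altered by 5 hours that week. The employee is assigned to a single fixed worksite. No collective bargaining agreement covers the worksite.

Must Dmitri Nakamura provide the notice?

(1) ≥ 12 at site — met.
(i) no CBA — holds.
(ii) schedule shift > 3h — satisfied.
(a): T AND T → true.
(i) < 7 days' notice — not met.
(ii) non-exempt — satisfied.
(b): F AND T → false.
So (2) is satisfied (T OR F).
(a) no recent notice — fails.
(A) public agency — satisfied.
(B) tenure ≥ 24 mo. — fails.
(i): T OR F → true.
(ii) fixed location — met.
(b) = T AND T = true.
(3): F OR T → true.
So Overall is satisfied (T AND T AND T).

Yes — required.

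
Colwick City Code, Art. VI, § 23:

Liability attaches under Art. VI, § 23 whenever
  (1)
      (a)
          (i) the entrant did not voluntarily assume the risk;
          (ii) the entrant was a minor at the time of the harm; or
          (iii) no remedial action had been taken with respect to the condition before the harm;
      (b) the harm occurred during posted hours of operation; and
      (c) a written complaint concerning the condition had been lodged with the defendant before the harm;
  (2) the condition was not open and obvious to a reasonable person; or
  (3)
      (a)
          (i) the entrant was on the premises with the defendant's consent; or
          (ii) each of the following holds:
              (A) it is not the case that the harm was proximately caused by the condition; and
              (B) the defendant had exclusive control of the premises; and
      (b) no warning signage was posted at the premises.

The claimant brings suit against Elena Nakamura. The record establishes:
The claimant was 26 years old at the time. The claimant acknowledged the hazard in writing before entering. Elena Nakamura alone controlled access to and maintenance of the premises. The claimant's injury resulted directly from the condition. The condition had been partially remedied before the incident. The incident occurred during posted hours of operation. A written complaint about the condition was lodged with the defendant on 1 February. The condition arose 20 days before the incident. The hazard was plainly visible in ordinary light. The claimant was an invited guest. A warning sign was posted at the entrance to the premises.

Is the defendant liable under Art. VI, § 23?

No — not liable.

(i) no assumed risk — fails.
(ii) entrant a minor — fails.
(iii) no remedial action — fails.
(a) = F OR F OR F = false.
(b) during posted hours — holds.
(c) complaint lodged — met.
So (1) is not satisfied (F AND T AND T).
(2) not open/obvious — not satisfied.
(i) consent to enter — met.
(A) not (proximate cause) — not satisfied.
(B) exclusive control — satisfied.
So (ii) is not satisfied (F AND T).
(a): T OR F → true.
(b) no signage posted — not satisfied.
So (3) is not satisfied (T AND F).
Overall = F OR F OR F = false.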